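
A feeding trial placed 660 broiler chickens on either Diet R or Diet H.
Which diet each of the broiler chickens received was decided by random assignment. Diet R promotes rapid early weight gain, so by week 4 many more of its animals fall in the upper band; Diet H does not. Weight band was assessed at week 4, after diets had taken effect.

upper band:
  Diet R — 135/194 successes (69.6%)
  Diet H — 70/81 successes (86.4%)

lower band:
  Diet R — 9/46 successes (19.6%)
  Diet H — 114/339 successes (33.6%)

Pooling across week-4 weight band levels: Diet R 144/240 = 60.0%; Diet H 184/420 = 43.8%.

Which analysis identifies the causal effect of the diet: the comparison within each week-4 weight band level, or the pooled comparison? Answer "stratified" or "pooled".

The stratified and pooled comparisons disagree (Diet H wins within each week-4 weight band; Diet R wins overall), so the answer turns on the causal role of week-4 weight band.
Week-4 weight band is recorded after the diet and is itself shifted by it — it sits on the causal path from diet to outcome. Conditioning on a mediator would strip out part of the effect we want; the pooled comparison gives the total causal effect.
Pooled: Diet R 60.0% vs Diet H 43.8%; Diet R is higher overall.

pooled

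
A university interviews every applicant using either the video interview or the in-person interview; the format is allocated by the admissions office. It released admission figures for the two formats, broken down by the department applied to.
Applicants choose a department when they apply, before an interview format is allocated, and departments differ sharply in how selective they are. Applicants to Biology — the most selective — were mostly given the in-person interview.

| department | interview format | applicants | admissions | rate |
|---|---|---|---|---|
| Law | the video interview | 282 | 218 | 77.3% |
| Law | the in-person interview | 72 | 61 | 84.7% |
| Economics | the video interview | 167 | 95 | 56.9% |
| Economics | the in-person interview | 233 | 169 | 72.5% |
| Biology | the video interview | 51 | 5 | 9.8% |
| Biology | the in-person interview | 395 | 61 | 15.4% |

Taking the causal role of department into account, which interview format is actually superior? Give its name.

the in-person interview

Department differs across interview formats for reasons unrelated to any effect of the interview format itself, and it separately predicts the outcome — a classic confounder. We must compare within department levels.
Within each level — Law: 77.3% vs 84.7%; Economics: 56.9% vs 72.5%; Biology: 9.8% vs 15.4% — the in-person interview is higher every time.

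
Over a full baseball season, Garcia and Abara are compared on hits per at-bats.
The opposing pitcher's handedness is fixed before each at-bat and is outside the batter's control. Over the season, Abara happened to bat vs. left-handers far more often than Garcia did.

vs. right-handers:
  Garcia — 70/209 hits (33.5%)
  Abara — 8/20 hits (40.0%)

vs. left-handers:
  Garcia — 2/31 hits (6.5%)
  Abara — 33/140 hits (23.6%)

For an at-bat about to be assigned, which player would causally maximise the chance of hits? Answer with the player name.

Abara

The stratified and pooled comparisons disagree (Abara wins within each pitcher handedness; Garcia wins overall), so the answer turns on the causal role of pitcher handedness.
Here pitcher handedness is a common cause — it drives both which player a case falls under and the outcome. The crude comparison mixes populations; the stratum-specific rates are the causally relevant ones.
Within each level — vs. right-handers: 33.5% vs 40.0%; vs. left-handers: 6.5% vs 23.6% — Abara is higher every time.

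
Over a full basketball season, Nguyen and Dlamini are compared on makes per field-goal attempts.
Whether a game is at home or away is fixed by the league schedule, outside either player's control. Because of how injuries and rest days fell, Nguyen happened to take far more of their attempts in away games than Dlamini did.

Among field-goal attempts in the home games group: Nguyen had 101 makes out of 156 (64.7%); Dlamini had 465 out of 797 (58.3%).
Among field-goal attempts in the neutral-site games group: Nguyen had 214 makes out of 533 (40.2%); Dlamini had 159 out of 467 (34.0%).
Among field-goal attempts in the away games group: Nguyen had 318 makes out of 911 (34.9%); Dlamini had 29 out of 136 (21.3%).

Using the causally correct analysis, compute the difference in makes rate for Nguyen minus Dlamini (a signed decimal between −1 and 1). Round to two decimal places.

+0.09

The stratified and pooled comparisons disagree (Nguyen wins within each game venue; Dlamini wins overall), so the answer turns on the causal role of game venue.
The imbalance in game venue arose from how field-goal attempts were allocated, not from anything the player did; and game venue independently affects the outcome. The pooled gap is confounded — condition on game venue.
Adjusting over the population distribution of game venue: 0.318·(0.647−0.583) + 0.333·(0.402−0.340) + 0.349·(0.349−0.213) = +0.088.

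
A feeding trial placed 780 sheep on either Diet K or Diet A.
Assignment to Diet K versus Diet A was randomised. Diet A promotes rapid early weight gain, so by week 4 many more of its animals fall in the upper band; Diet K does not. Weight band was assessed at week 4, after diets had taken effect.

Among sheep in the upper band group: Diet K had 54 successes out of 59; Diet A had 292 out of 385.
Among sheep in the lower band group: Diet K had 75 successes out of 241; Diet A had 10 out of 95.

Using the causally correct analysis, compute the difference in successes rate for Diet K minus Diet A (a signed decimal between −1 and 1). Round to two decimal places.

Because the diet influences week-4 weight band, week-4 weight band is a post-treatment mediator, not a confounder. Stratifying on it would bias the estimate; the causal effect is the crude pooled difference.
The causal difference is the pooled difference: 0.430 − 0.629 = -0.199.

-0.20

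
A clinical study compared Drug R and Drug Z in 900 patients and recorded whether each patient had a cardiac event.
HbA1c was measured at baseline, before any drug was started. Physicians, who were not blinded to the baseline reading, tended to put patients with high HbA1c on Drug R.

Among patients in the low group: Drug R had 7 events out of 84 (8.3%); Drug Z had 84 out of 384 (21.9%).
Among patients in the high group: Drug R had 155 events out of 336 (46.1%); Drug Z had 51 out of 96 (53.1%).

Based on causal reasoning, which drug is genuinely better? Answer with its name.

The imbalance in HbA1c arose from how patients were allocated, not from anything the drug did; and HbA1c independently affects the outcome. The pooled gap is confounded — condition on HbA1c.
Within each level — low: 8.3% vs 21.9%; high: 46.1% vs 53.1% — Drug R is lower every time.

Drug R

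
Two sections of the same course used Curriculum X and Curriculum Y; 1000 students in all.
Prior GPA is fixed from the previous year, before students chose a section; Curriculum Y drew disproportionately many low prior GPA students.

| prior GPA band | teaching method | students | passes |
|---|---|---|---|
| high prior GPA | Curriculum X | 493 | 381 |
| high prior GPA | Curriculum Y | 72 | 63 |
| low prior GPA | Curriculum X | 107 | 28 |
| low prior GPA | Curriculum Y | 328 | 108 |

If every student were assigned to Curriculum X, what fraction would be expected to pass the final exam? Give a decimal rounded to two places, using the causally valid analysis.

0.55

Prior GPA band satisfies the back-door criterion: it is not a descendant of the teaching method, and it blocks the spurious path from teaching method to outcome. Adjusting for it (i.e., using the within-prior GPA band rates) gives the causal effect.
Standardising Curriculum X to the population prior GPA band mix: 0.565·381/493 + 0.435·28/107 = 0.550.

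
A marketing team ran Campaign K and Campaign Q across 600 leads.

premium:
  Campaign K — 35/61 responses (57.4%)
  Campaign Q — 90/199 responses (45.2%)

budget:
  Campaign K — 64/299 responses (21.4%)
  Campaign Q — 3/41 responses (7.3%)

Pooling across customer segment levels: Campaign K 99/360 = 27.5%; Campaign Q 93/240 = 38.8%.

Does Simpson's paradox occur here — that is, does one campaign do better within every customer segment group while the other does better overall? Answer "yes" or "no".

Within each customer segment level (premium 57.4% vs 45.2%; budget 21.4% vs 7.3%), Campaign K has the higher rate every time. Pooled: 27.5% vs 38.8% — Campaign Q has the higher rate overall. The two comparisons disagree.

yes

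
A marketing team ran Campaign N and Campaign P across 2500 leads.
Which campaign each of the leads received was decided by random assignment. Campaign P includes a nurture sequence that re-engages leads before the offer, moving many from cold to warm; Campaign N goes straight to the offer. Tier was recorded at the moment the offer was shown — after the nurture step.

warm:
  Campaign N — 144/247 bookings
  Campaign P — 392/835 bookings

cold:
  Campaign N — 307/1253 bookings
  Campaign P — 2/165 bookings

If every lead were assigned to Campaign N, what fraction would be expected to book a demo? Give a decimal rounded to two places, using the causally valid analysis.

Engagement tier is downstream of the campaign. One should not condition on a consequence of treatment, so the overall rates are the right comparison.
So P(outcome | do(Campaign N)) is just the pooled rate for Campaign N: 451/1500 = 0.301.

0.30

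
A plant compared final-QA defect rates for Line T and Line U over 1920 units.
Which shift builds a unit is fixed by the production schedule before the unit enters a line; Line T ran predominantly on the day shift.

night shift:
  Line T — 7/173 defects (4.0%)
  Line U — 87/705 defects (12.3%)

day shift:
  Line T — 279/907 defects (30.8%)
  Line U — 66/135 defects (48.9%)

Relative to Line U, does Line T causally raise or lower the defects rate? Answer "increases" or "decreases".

Within every shift level Line T has the lower rate, yet pooled Line U does — Simpson's reversal.
Shift satisfies the back-door criterion: it is not a descendant of the line, and it blocks the spurious path from line to outcome. Adjusting for it (i.e., using the within-shift rates) gives the causal effect.
Within each level — night shift: 4.0% vs 12.3%; day shift: 30.8% vs 48.9% — Line T is lower every time.

decreases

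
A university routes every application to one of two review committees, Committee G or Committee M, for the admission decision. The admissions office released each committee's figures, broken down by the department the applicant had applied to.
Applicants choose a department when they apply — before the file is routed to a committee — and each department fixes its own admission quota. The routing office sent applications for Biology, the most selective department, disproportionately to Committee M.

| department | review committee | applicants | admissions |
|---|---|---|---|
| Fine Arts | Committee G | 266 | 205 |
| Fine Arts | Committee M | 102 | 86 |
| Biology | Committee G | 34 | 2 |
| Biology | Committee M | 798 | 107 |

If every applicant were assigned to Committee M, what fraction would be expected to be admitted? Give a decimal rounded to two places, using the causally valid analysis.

0.35

Here department is a common cause — it drives both which review committee a case falls under and the outcome. The crude comparison mixes populations; the stratum-specific rates are the causally relevant ones.
Standardising Committee M to the population department mix: 0.307·86/102 + 0.693·107/798 = 0.352.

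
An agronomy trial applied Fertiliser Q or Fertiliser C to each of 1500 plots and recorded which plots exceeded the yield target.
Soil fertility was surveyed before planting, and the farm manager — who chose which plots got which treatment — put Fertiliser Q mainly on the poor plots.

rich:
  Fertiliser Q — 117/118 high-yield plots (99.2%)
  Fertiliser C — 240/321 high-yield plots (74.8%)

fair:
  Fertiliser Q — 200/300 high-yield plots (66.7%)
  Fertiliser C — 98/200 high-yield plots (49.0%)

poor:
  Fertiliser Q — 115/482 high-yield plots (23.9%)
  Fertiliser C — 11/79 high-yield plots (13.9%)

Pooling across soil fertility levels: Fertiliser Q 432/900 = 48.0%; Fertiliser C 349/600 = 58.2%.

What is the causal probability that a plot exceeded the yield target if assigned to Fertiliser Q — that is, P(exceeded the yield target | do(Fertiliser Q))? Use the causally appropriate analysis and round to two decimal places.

0.60

Since soil fertility is a pre-existing factor (not a product of the fertiliser) and it affects the outcome on its own, it is a confounder. The stratified rates, not the pooled rate, identify the causal effect.
Standardising Fertiliser Q to the population soil fertility mix: 0.293·117/118 + 0.333·200/300 + 0.374·115/482 = 0.602.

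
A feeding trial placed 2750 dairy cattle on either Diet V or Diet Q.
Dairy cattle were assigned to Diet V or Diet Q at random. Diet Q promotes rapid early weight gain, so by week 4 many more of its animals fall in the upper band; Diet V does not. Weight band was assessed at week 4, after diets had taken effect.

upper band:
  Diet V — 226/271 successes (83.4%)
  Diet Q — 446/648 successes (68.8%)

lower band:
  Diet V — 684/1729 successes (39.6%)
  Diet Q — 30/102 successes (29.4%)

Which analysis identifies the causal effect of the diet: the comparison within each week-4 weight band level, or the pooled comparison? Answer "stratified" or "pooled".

Week-4 weight band is downstream of the diet. One should not condition on a consequence of treatment, so the overall rates are the right comparison.
Pooled: Diet V 45.5% vs Diet Q 63.5%; Diet Q is higher overall.

pooled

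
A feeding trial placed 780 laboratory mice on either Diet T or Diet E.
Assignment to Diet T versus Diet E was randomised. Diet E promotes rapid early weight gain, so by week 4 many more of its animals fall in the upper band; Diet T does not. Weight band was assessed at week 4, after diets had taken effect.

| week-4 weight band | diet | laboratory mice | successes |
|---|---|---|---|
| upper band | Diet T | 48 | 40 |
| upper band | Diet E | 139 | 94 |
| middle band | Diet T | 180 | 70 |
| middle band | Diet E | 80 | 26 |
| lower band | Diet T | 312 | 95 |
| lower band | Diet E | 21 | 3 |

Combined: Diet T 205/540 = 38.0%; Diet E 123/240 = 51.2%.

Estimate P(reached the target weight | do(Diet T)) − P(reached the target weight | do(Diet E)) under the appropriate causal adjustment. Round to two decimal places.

-0.13

Stratifying would compare diets among laboratory mice the diets themselves sorted into week-4 weight band groups — a form of selection on an intermediate. The unconditioned pooled rates give the total causal effect.
The causal difference is the pooled difference: 0.380 − 0.512 = -0.133.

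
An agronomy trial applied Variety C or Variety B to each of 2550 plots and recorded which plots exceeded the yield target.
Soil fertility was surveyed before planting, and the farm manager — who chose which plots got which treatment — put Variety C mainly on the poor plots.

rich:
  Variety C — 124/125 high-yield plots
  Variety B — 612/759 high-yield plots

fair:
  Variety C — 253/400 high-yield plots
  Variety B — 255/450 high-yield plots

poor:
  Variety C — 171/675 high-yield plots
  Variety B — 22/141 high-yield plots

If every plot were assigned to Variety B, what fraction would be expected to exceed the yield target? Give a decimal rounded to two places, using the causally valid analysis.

0.52

The soil fertility-specific comparison favours Variety C throughout, but the pooled figures favour Variety B. The question is whether to condition on soil fertility.
Here soil fertility is a common cause — it drives both which variety a case falls under and the outcome. The crude comparison mixes populations; the stratum-specific rates are the causally relevant ones.
Standardising Variety B to the population soil fertility mix: 0.347·612/759 + 0.333·255/450 + 0.320·22/141 = 0.518.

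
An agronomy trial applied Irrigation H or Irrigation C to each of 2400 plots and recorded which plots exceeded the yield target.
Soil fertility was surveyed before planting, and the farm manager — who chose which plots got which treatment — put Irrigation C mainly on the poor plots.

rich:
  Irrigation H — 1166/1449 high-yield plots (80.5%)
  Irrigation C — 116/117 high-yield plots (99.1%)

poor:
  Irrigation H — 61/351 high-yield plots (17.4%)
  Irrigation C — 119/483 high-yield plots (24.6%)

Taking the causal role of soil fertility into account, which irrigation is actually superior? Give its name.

Irrigation C

The stratified and pooled comparisons disagree (Irrigation C wins within each soil fertility; Irrigation H wins overall), so the answer turns on the causal role of soil fertility.
Soil fertility satisfies the back-door criterion: it is not a descendant of the irrigation, and it blocks the spurious path from irrigation to outcome. Adjusting for it (i.e., using the within-soil fertility rates) gives the causal effect.
Within each level — rich: 80.5% vs 99.1%; poor: 17.4% vs 24.6% — Irrigation C is higher every time.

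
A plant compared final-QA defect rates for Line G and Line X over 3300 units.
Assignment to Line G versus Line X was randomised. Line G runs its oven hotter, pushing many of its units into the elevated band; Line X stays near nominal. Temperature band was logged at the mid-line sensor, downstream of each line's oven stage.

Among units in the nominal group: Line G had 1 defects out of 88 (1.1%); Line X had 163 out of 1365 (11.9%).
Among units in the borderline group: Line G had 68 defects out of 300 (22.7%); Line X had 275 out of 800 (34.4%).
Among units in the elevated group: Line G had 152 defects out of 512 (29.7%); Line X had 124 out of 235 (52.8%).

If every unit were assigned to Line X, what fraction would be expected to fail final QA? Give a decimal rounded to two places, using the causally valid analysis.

The in-process temperature band-specific comparison favours Line G throughout, but the pooled figures favour Line X. The question is whether to condition on in-process temperature band.
Because the line influences in-process temperature band, in-process temperature band is a post-treatment mediator, not a confounder. Stratifying on it would bias the estimate; the causal effect is the crude pooled difference.
So P(outcome | do(Line X)) is just the pooled rate for Line X: 562/2400 = 0.234.

0.23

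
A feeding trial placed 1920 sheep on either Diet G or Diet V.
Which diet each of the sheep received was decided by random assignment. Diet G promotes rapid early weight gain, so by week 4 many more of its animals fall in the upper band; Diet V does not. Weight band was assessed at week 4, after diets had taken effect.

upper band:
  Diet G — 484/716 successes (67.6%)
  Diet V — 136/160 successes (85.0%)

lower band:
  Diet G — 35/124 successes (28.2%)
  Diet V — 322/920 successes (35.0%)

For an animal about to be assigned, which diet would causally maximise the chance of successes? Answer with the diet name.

The stratified and pooled comparisons disagree (Diet V wins within each week-4 weight band; Diet G wins overall), so the answer turns on the causal role of week-4 weight band.
Week-4 weight band here is a post-treatment variable shaped by the diet; conditioning on it would introduce bias rather than remove it. The overall comparison is the causal one.
Pooled: Diet G 61.8% vs Diet V 42.4%; Diet G is higher overall.

Diet G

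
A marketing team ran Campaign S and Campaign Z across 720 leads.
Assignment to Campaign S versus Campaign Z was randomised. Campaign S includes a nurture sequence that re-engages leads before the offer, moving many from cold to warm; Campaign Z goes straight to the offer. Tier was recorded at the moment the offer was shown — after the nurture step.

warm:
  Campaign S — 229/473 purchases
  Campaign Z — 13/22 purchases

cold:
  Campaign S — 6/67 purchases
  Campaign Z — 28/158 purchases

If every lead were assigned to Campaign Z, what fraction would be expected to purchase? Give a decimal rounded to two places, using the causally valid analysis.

0.23

Engagement tier is recorded after the campaign and is itself shifted by it — it sits on the causal path from campaign to outcome. Conditioning on a mediator would strip out part of the effect we want; the pooled comparison gives the total causal effect.
So P(outcome | do(Campaign Z)) is just the pooled rate for Campaign Z: 41/180 = 0.228.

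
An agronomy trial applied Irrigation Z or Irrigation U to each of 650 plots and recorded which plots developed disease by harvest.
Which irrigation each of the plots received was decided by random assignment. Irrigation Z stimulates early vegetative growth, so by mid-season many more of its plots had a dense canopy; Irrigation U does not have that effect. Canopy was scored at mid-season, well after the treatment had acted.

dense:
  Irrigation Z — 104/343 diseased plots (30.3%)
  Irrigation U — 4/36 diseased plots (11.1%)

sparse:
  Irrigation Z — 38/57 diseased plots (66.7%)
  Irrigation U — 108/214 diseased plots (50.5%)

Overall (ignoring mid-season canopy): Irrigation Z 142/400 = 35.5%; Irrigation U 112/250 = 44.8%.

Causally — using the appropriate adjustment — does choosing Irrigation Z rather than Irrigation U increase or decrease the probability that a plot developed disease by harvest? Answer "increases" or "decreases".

decreases

Within every mid-season canopy level Irrigation U has the lower rate, yet pooled Irrigation Z does — Simpson's reversal.
Mid-season canopy is downstream of the irrigation. One should not condition on a consequence of treatment, so the overall rates are the right comparison.
Pooled: Irrigation Z 35.5% vs Irrigation U 44.8%; Irrigation Z is lower overall.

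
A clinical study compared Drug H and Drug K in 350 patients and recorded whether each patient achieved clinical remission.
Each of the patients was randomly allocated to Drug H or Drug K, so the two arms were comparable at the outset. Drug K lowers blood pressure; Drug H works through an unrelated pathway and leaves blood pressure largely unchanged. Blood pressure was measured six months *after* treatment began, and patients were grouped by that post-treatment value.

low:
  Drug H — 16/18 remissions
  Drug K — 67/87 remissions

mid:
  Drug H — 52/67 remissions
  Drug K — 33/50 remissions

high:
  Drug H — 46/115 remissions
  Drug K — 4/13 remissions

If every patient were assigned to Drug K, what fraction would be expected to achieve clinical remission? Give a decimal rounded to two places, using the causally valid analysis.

0.69

Blood pressure is downstream of the drug. One should not condition on a consequence of treatment, so the overall rates are the right comparison.
So P(outcome | do(Drug K)) is just the pooled rate for Drug K: 104/150 = 0.693.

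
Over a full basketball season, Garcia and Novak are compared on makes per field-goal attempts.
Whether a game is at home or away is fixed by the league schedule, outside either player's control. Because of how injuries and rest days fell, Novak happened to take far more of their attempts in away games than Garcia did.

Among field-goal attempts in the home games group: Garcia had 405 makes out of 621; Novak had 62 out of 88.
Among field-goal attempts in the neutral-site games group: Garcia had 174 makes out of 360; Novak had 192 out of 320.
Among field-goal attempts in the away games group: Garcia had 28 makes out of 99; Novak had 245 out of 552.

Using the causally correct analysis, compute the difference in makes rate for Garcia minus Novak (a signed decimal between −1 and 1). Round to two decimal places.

-0.11

Since game venue is a pre-existing factor (not a product of the player) and it affects the outcome on its own, it is a confounder. The stratified rates, not the pooled rate, identify the causal effect.
Adjusting over the population distribution of game venue: 0.348·(0.652−0.705) + 0.333·(0.483−0.600) + 0.319·(0.283−0.444) = -0.108.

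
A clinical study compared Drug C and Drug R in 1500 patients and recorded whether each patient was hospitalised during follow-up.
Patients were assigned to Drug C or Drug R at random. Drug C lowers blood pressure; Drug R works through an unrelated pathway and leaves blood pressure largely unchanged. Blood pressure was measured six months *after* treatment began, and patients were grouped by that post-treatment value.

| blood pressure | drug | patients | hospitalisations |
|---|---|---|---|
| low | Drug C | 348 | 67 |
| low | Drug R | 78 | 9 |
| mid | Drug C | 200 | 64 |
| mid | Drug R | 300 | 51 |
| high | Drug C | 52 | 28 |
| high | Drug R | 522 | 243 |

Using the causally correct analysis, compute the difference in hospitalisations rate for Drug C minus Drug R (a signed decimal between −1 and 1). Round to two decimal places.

The blood pressure-specific comparison favours Drug R throughout, but the pooled figures favour Drug C. The question is whether to condition on blood pressure.
Because the drug influences blood pressure, blood pressure is a post-treatment mediator, not a confounder. Stratifying on it would bias the estimate; the causal effect is the crude pooled difference.
The causal difference is the pooled difference: 0.265 − 0.337 = -0.072.

-0.07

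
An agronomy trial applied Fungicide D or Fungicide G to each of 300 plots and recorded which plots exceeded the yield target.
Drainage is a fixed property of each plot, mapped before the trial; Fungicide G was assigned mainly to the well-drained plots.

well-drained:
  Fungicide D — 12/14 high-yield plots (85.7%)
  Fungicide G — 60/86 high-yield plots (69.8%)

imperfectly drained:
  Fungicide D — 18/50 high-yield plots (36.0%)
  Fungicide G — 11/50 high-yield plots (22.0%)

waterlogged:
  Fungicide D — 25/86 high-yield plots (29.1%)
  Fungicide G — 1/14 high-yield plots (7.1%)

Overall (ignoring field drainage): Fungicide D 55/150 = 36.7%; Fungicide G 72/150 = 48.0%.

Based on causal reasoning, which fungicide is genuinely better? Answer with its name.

The stratified and pooled comparisons disagree (Fungicide D wins within each field drainage; Fungicide G wins overall), so the answer turns on the causal role of field drainage.
Field drainage is set before the fungicide has any effect — it is not caused by the fungicide — and it independently drives the outcome. That makes it a confounder, so the causal comparison is within field drainage levels.
Within each level — well-drained: 85.7% vs 69.8%; imperfectly drained: 36.0% vs 22.0%; waterlogged: 29.1% vs 7.1% — Fungicide D is higher every time.

Fungicide D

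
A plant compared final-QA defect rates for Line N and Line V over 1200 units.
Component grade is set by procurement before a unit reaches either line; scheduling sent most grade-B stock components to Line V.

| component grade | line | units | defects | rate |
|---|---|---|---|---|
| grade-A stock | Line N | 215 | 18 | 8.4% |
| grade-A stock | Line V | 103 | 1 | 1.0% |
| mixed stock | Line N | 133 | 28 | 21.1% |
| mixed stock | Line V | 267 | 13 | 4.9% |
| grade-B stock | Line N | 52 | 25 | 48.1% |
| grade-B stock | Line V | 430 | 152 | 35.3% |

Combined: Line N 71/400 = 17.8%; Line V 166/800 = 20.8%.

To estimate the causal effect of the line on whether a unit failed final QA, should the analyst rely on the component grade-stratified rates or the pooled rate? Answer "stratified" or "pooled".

The imbalance in component grade arose from how units were allocated, not from anything the line did; and component grade independently affects the outcome. The pooled gap is confounded — condition on component grade.
Within each level — grade-A stock: 8.4% vs 1.0%; mixed stock: 21.1% vs 4.9%; grade-B stock: 48.1% vs 35.3% — Line V is lower every time.

stratified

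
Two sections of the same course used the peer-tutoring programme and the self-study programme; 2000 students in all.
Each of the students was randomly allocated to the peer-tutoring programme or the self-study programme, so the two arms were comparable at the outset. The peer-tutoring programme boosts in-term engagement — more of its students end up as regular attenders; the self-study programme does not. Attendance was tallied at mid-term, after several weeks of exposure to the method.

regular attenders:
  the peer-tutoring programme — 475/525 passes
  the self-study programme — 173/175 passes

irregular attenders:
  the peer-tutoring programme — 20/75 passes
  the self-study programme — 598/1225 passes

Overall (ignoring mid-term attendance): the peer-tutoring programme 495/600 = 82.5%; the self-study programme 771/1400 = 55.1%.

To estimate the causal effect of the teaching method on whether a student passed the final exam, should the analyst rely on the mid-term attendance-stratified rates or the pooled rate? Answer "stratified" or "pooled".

Mid-term attendance lies on the pathway teaching method → mid-term attendance → outcome, so adjusting for it blocks the indirect effect. For the total causal effect of teaching method, use the unadjusted pooled rates.
Pooled: the peer-tutoring programme 82.5% vs the self-study programme 55.1%; the peer-tutoring programme is higher overall.

pooled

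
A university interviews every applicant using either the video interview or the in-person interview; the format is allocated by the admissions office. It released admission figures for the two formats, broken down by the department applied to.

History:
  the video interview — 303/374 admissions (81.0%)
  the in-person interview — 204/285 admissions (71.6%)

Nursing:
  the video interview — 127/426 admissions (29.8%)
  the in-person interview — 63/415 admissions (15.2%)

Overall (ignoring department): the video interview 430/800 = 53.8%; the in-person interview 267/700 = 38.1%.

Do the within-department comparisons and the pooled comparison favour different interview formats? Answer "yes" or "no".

Within each department level (History 81.0% vs 71.6%; Nursing 29.8% vs 15.2%), the video interview has the higher rate every time. Pooled: 53.8% vs 38.1% — the video interview has the higher rate overall. They agree.

no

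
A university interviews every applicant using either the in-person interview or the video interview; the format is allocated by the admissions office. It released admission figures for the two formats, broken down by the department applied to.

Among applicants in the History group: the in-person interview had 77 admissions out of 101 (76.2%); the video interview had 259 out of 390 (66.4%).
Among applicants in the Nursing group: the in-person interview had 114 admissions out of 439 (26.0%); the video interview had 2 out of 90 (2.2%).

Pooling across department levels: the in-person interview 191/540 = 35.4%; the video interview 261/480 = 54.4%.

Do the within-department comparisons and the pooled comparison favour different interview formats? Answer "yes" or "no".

yes

Within each department level (History 76.2% vs 66.4%; Nursing 26.0% vs 2.2%), the in-person interview has the higher rate every time. Pooled: 35.4% vs 54.4% — the video interview has the higher rate overall. The two comparisons disagree.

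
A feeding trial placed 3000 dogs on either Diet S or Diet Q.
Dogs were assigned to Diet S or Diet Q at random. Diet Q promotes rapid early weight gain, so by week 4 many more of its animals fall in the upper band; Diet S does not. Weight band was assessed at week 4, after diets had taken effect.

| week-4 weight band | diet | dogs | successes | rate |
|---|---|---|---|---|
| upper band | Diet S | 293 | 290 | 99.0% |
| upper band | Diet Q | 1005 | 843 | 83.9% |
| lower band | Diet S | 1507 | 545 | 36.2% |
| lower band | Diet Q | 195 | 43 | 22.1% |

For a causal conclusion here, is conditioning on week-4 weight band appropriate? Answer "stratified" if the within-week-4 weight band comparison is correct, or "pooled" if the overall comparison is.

pooled

Week-4 weight band here is a post-treatment variable shaped by the diet; conditioning on it would introduce bias rather than remove it. The overall comparison is the causal one.
Pooled: Diet S 46.4% vs Diet Q 73.8%; Diet Q is higher overall.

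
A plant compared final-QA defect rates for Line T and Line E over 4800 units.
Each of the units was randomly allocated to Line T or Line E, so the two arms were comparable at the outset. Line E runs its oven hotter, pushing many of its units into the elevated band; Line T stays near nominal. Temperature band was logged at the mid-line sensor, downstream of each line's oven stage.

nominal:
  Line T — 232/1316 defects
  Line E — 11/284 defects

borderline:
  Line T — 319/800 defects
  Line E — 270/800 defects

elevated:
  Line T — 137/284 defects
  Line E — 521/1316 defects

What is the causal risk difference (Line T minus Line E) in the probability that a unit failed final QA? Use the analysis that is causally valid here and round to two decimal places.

Within every in-process temperature band level Line E has the lower rate, yet pooled Line T does — Simpson's reversal.
The distribution of in-process temperature band is itself part of what the line does — it is an intermediate outcome. Holding it fixed would remove that part of the effect; the total effect is the pooled difference.
The causal difference is the pooled difference: 0.287 − 0.334 = -0.048.

-0.05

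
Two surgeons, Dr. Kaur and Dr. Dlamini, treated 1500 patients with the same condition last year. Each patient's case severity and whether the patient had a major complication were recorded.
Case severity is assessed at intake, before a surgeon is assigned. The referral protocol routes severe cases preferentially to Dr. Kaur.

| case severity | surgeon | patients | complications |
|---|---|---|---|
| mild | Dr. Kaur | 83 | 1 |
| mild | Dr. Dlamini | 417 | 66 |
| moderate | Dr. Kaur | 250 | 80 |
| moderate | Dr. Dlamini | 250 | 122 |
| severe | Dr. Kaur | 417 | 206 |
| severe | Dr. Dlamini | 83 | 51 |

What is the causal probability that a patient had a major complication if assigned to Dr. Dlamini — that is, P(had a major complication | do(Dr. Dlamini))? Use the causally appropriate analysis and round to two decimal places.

Within every case severity level Dr. Kaur has the lower rate, yet pooled Dr. Dlamini does — Simpson's reversal.
Case severity differs across surgeons for reasons unrelated to any effect of the surgeon itself, and it separately predicts the outcome — a classic confounder. We must compare within case severity levels.
Standardising Dr. Dlamini to the population case severity mix: 0.333·66/417 + 0.333·122/250 + 0.333·51/83 = 0.420.

0.42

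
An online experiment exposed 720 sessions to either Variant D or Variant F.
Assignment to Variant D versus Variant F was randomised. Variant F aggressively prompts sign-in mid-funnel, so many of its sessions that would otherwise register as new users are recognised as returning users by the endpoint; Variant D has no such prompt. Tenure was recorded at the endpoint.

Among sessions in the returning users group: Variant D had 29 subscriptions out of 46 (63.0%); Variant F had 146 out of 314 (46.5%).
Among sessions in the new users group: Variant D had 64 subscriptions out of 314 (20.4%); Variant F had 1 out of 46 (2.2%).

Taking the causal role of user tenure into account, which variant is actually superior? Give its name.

The stratified and pooled comparisons disagree (Variant D wins within each user tenure; Variant F wins overall), so the answer turns on the causal role of user tenure.
User tenure is downstream of the variant. One should not condition on a consequence of treatment, so the overall rates are the right comparison.
Pooled: Variant D 25.8% vs Variant F 40.8%; Variant F is higher overall.

Variant F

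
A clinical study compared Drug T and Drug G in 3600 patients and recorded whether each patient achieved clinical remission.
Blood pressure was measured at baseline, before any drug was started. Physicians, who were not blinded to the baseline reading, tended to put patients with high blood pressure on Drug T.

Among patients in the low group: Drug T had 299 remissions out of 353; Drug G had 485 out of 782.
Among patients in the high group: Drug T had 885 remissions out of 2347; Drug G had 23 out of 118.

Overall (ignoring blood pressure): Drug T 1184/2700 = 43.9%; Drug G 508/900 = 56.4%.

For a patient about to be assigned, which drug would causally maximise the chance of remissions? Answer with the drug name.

Drug T

Blood pressure differs across drugs for reasons unrelated to any effect of the drug itself, and it separately predicts the outcome — a classic confounder. We must compare within blood pressure levels.
Within each level — low: 84.7% vs 62.0%; high: 37.7% vs 19.5% — Drug T is higher every time.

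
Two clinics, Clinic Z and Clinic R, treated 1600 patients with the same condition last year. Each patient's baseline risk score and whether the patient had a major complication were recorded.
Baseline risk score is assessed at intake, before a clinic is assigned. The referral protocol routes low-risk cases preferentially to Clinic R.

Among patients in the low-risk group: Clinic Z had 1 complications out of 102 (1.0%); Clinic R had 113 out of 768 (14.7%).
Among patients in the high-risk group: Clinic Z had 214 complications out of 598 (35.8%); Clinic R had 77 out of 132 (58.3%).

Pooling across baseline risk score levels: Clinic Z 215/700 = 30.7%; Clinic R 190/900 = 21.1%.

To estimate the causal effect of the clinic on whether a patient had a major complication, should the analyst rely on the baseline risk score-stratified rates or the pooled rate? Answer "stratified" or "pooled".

stratified

The baseline risk score-specific comparison favours Clinic Z throughout, but the pooled figures favour Clinic R. The question is whether to condition on baseline risk score.
Baseline risk score satisfies the back-door criterion: it is not a descendant of the clinic, and it blocks the spurious path from clinic to outcome. Adjusting for it (i.e., using the within-baseline risk score rates) gives the causal effect.
Within each level — low-risk: 1.0% vs 14.7%; high-risk: 35.8% vs 58.3% — Clinic Z is lower every time.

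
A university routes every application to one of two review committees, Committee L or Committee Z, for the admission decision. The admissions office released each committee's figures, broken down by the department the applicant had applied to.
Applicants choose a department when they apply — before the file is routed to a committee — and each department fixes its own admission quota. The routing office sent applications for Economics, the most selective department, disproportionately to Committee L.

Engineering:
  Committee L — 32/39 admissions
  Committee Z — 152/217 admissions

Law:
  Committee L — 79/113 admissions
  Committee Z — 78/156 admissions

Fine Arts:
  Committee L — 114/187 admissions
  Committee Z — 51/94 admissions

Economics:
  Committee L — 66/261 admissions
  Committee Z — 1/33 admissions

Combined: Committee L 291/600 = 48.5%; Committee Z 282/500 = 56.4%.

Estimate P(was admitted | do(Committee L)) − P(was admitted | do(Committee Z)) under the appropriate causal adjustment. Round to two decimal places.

Since department is a pre-existing factor (not a product of the review committee) and it affects the outcome on its own, it is a confounder. The stratified rates, not the pooled rate, identify the causal effect.
Adjusting over the population distribution of department: 0.233·(0.821−0.700) + 0.245·(0.699−0.500) + 0.255·(0.610−0.543) + 0.267·(0.253−0.030) = +0.153.

+0.15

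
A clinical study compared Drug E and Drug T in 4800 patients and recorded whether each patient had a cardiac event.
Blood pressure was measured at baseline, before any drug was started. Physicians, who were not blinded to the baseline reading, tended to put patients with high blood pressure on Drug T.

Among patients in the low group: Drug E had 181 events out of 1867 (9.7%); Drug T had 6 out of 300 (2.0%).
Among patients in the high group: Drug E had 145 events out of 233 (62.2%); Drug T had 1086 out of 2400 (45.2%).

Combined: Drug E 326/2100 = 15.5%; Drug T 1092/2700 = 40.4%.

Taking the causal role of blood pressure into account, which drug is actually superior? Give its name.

Drug T

Blood pressure satisfies the back-door criterion: it is not a descendant of the drug, and it blocks the spurious path from drug to outcome. Adjusting for it (i.e., using the within-blood pressure rates) gives the causal effect.
Within each level — low: 9.7% vs 2.0%; high: 62.2% vs 45.2% — Drug T is lower every time.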